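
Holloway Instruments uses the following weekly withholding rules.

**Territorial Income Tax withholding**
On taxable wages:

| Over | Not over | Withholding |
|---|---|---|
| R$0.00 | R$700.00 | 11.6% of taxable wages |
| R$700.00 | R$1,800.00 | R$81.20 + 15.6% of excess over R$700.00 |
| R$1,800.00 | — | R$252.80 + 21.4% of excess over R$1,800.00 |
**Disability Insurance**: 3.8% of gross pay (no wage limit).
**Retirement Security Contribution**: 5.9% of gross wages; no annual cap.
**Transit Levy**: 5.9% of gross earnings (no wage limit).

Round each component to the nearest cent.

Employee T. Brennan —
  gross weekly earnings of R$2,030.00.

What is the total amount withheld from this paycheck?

Territorial Income Tax: taxable = R$2,030.00
  R$252.80 + 21.4% × (R$2,030.00 − R$1,800.00) = R$252.80 + 21.4% × R$230.00 = R$302.02
Disability Insurance: 3.8% × R$2,030.00 = R$77.14
Retirement Security Contribution: 5.9% × R$2,030.00 = R$119.77
Transit Levy: 5.9% × R$2,030.00 = R$119.77
Total: R$302.02 + R$77.14 + R$119.77 + R$119.77 = R$618.70

R$618.70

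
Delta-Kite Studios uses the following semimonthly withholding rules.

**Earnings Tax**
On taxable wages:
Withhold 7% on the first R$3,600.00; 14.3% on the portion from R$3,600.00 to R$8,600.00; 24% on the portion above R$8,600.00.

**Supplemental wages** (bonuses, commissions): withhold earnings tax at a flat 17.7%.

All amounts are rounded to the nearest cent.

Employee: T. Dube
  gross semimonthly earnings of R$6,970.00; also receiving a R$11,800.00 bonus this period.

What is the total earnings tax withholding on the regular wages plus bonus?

Earnings Tax: taxable = R$6,970.00
  R$252.00 + 14.3% × (R$6,970.00 − R$3,600.00) = R$252.00 + 14.3% × R$3,370.00 = R$733.91
Supplemental (17.7% flat on bonus): 17.7% × R$11,800.00 = R$2,088.60
Total earnings tax: R$733.91 + R$2,088.60 = R$2,822.51

R$2,822.51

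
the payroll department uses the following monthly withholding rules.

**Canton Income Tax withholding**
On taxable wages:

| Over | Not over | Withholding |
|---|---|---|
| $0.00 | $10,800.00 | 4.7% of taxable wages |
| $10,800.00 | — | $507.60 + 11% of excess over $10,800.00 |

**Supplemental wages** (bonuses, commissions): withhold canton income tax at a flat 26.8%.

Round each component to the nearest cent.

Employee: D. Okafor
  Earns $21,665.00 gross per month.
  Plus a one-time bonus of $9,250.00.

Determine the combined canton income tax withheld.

Canton Income Tax: taxable = $21,665.00
  $507.60 + 11% × ($21,665.00 − $10,800.00) = $507.60 + 11% × $10,865.00 = $1,702.75
Supplemental (26.8% flat on bonus): 26.8% × $9,250.00 = $2,479.00
Total canton income tax: $1,702.75 + $2,479.00 = $4,181.75

$4,181.75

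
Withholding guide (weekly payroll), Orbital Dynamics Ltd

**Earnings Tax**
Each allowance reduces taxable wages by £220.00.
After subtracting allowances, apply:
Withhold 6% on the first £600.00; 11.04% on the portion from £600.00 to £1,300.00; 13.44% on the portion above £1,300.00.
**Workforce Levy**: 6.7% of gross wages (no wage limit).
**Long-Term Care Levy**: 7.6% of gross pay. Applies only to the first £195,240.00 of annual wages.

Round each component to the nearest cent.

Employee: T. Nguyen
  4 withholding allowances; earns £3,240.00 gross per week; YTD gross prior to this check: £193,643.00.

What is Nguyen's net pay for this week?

£2,645.81

Earnings Tax: taxable = £3,240.00 − 4×£220.00 = £2,360.00
  £113.28 + 13.44% × (£2,360.00 − £1,300.00) = £113.28 + 13.44% × £1,060.00 = £255.74
Workforce Levy: 6.7% × £3,240.00 = £217.08
Long-Term Care Levy: cap £195,240.00 − YTD £193,643.00 = £1,597.00 subject; 7.6% × £1,597.00 = £121.37
Total withheld: £255.74 + £217.08 + £121.37 = £594.19
Net pay: £3,240.00 − £594.19 = £2,645.81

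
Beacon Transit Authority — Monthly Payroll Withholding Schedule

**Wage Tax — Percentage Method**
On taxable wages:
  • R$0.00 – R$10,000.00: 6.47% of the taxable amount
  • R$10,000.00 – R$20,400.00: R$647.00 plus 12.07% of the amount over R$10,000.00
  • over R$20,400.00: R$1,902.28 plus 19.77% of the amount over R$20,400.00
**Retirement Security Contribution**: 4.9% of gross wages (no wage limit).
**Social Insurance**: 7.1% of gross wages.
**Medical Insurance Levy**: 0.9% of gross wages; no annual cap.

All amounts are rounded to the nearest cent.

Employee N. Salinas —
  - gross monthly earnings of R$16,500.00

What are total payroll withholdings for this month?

R$3,560.05

Wage Tax: taxable = R$16,500.00
  R$647.00 + 12.07% × (R$16,500.00 − R$10,000.00) = R$647.00 + 12.07% × R$6,500.00 = R$1,431.55
Retirement Security Contribution: 4.9% × R$16,500.00 = R$808.50
Social Insurance: 7.1% × R$16,500.00 = R$1,171.50
Medical Insurance Levy: 0.9% × R$16,500.00 = R$148.50
Total: R$1,431.55 + R$808.50 + R$1,171.50 + R$148.50 = R$3,560.05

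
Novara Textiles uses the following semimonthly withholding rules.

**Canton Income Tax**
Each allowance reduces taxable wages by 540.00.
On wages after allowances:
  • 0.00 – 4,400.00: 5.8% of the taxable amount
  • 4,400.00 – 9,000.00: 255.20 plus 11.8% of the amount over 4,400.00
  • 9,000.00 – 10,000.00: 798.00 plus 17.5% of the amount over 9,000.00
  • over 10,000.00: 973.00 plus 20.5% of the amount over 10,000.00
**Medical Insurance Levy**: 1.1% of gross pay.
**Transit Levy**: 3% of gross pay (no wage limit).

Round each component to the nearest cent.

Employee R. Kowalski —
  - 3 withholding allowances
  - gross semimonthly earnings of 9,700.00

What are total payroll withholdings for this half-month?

1,087.14

Canton Income Tax: taxable = 9,700.00 − 3×540.00 = 8,080.00
  255.20 + 11.8% × (8,080.00 − 4,400.00) = 255.20 + 11.8% × 3,680.00 = 689.44
Medical Insurance Levy: 1.1% × 9,700.00 = 106.70
Transit Levy: 3% × 9,700.00 = 291.00
Total: 689.44 + 106.70 + 291.00 = 1,087.14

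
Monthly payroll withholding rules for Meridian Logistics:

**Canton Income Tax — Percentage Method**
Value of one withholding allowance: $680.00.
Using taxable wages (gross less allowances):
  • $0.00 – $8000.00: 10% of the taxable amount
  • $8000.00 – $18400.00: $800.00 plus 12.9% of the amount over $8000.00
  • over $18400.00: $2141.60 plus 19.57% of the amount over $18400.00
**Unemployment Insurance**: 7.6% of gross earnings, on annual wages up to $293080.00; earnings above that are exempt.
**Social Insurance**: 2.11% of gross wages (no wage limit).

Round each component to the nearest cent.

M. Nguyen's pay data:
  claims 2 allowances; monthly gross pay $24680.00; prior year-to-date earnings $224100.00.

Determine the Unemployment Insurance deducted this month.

$1875.68

Unemployment Insurance: 7.6% × $24680.00 = $1875.68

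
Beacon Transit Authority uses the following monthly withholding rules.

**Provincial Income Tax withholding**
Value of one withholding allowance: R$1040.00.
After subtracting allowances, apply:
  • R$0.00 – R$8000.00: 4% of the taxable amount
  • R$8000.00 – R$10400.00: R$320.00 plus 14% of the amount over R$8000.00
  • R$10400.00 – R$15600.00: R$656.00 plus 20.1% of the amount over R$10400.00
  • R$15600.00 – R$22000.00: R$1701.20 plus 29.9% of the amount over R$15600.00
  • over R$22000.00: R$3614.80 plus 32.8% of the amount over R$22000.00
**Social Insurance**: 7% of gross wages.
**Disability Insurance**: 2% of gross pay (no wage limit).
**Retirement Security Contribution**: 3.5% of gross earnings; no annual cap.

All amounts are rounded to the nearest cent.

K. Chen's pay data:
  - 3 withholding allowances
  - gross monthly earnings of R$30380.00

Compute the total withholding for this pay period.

Provincial Income Tax: taxable = R$30380.00 − 3×R$1040.00 = R$27260.00
  R$3614.80 + 32.8% × (R$27260.00 − R$22000.00) = R$3614.80 + 32.8% × R$5260.00 = R$5340.08
Social Insurance: 7% × R$30380.00 = R$2126.60
Disability Insurance: 2% × R$30380.00 = R$607.60
Retirement Security Contribution: 3.5% × R$30380.00 = R$1063.30
Total: R$5340.08 + R$2126.60 + R$607.60 + R$1063.30 = R$9137.58

R$9137.58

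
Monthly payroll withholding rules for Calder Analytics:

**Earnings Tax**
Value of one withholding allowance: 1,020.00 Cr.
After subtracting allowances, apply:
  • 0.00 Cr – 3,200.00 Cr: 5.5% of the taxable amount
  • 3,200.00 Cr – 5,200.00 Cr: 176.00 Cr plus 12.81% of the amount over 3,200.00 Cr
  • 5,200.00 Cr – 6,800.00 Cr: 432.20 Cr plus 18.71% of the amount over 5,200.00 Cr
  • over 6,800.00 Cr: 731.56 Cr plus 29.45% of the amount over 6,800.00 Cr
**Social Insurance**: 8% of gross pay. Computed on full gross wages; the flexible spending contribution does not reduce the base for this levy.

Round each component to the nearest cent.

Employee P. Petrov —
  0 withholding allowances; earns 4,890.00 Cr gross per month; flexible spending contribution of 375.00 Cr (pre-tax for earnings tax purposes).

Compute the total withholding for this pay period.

Earnings Tax: taxable = 4,890.00 Cr − 375.00 Cr = 4,515.00 Cr
  176.00 Cr + 12.81% × (4,515.00 Cr − 3,200.00 Cr) = 176.00 Cr + 12.81% × 1,315.00 Cr = 344.45 Cr
Social Insurance: 8% × 4,890.00 Cr = 391.20 Cr
Total: 344.45 Cr + 391.20 Cr = 735.65 Cr

735.65 Cr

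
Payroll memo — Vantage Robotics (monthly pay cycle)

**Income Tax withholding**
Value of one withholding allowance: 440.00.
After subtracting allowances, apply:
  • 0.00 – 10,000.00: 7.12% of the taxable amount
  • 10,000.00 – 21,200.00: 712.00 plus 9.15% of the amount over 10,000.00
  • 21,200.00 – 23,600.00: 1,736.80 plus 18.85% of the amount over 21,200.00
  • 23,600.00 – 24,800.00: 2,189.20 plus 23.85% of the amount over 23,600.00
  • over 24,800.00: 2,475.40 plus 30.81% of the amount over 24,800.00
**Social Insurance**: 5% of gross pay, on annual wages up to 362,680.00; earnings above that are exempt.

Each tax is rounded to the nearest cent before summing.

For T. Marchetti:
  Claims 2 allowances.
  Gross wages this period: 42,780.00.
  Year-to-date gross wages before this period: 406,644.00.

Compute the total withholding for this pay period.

7,743.91

Income Tax: taxable = 42,780.00 − 2×440.00 = 41,900.00
  2,475.40 + 30.81% × (41,900.00 − 24,800.00) = 2,475.40 + 30.81% × 17,100.00 = 7,743.91
Social Insurance: YTD 406,644.00 ≥ cap 362,680.00 → 0.00
Total: 7,743.91 + 0.00 = 7,743.91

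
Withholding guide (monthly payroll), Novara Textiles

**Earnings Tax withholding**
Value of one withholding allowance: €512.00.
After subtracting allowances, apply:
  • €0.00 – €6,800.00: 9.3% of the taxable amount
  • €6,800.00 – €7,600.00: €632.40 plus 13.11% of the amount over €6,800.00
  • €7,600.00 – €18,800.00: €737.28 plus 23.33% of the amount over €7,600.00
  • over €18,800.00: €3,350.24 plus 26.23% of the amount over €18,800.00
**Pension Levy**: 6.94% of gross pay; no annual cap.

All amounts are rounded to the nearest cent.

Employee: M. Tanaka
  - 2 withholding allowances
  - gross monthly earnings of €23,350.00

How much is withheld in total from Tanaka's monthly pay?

Earnings Tax: taxable = €23,350.00 − 2×€512.00 = €22,326.00
  €3,350.24 + 26.23% × (€22,326.00 − €18,800.00) = €3,350.24 + 26.23% × €3,526.00 = €4,275.11
Pension Levy: 6.94% × €23,350.00 = €1,620.49
Total: €4,275.11 + €1,620.49 = €5,895.60

€5,895.60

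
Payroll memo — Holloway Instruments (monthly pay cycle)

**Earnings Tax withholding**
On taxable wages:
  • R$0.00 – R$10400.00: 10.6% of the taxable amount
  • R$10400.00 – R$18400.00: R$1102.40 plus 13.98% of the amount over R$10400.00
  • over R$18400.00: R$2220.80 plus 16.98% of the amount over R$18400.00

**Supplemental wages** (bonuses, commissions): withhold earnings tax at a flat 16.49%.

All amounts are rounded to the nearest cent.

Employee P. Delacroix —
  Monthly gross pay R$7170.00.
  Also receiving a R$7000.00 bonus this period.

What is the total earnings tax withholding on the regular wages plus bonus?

Earnings Tax: taxable = R$7170.00
  10.6% × R$7170.00 = R$760.02
Supplemental (16.49% flat on bonus): 16.49% × R$7000.00 = R$1154.30
Total earnings tax: R$760.02 + R$1154.30 = R$1914.32

R$1914.32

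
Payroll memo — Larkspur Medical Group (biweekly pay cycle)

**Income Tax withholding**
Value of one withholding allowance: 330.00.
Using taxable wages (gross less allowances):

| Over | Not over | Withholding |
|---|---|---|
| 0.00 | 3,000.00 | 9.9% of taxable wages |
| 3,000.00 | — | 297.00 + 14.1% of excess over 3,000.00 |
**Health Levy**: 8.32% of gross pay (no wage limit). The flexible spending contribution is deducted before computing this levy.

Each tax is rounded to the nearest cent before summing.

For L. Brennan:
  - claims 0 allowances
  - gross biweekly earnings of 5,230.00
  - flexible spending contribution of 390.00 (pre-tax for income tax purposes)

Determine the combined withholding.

959.13

Income Tax: taxable = 5,230.00 − 390.00 = 4,840.00
  297.00 + 14.1% × (4,840.00 − 3,000.00) = 297.00 + 14.1% × 1,840.00 = 556.44
Health Levy: 8.32% × 4,840.00 = 402.69
Total: 556.44 + 402.69 = 959.13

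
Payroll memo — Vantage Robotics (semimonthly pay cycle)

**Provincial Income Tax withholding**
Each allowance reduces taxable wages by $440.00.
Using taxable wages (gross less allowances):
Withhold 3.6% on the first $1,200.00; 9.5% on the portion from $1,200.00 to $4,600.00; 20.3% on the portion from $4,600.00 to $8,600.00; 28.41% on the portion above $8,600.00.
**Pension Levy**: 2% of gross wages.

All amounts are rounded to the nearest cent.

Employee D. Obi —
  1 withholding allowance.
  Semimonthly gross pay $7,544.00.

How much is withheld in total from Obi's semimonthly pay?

Provincial Income Tax: taxable = $7,544.00 − 1×$440.00 = $7,104.00
  $366.20 + 20.3% × ($7,104.00 − $4,600.00) = $366.20 + 20.3% × $2,504.00 = $874.51
Pension Levy: 2% × $7,544.00 = $150.88
Total: $874.51 + $150.88 = $1,025.39

$1,025.39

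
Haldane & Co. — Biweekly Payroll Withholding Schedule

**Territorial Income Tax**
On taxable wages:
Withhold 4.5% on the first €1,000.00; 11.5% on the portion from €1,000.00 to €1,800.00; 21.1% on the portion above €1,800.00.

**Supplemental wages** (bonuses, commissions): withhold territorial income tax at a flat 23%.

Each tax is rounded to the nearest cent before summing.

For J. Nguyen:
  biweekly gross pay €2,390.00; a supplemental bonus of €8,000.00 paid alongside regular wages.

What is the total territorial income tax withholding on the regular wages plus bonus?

€2,101.49

Territorial Income Tax: taxable = €2,390.00
  €137.00 + 21.1% × (€2,390.00 − €1,800.00) = €137.00 + 21.1% × €590.00 = €261.49
Supplemental (23% flat on bonus): 23% × €8,000.00 = €1,840.00
Total territorial income tax: €261.49 + €1,840.00 = €2,101.49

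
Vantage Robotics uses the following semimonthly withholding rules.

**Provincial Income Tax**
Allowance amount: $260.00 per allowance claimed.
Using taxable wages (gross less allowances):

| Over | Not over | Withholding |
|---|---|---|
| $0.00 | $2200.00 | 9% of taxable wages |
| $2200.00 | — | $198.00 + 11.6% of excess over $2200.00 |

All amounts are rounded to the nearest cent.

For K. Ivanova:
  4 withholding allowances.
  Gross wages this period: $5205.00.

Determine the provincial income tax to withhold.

Provincial Income Tax: taxable = $5205.00 − 4×$260.00 = $4165.00
  $198.00 + 11.6% × ($4165.00 − $2200.00) = $198.00 + 11.6% × $1965.00 = $425.94

$425.94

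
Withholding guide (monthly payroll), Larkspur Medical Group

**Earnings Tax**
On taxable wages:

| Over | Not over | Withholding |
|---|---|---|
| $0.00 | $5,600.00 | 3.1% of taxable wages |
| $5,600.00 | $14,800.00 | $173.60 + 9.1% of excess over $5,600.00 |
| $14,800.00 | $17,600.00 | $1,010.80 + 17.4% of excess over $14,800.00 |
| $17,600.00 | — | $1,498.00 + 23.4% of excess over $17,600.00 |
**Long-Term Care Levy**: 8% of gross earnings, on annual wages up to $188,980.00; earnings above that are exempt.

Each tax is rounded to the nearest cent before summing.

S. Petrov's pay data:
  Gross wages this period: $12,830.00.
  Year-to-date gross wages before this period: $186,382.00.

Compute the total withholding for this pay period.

Earnings Tax: taxable = $12,830.00
  $173.60 + 9.1% × ($12,830.00 − $5,600.00) = $173.60 + 9.1% × $7,230.00 = $831.53
Long-Term Care Levy: cap $188,980.00 − YTD $186,382.00 = $2,598.00 subject; 8% × $2,598.00 = $207.84
Total: $831.53 + $207.84 = $1,039.37

$1,039.37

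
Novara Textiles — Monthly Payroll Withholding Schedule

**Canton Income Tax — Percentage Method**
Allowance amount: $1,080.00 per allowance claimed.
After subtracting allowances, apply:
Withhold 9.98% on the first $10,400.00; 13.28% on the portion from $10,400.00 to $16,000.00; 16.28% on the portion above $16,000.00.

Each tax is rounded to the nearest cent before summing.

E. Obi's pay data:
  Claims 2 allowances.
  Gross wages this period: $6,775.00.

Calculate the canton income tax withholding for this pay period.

$460.58

Canton Income Tax: taxable = $6,775.00 − 2×$1,080.00 = $4,615.00
  9.98% × $4,615.00 = $460.58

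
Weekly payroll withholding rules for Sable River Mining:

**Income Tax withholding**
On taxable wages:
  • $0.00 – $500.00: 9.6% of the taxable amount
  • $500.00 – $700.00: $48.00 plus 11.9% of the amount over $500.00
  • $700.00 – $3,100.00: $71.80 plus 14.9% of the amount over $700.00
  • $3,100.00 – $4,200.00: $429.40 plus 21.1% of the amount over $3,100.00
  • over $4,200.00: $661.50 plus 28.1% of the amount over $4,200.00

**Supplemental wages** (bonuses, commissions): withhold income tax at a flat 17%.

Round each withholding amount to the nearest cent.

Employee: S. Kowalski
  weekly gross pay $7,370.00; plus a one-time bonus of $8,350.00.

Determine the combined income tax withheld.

$2,971.77

Income Tax: taxable = $7,370.00
  $661.50 + 28.1% × ($7,370.00 − $4,200.00) = $661.50 + 28.1% × $3,170.00 = $1,552.27
Supplemental (17% flat on bonus): 17% × $8,350.00 = $1,419.50
Total income tax: $1,552.27 + $1,419.50 = $2,971.77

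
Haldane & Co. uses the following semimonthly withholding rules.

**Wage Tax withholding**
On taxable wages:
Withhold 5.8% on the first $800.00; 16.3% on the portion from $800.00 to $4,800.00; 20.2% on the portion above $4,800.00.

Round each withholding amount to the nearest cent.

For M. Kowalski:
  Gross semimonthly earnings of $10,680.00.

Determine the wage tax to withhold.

Wage Tax: taxable = $10,680.00
  $698.40 + 20.2% × ($10,680.00 − $4,800.00) = $698.40 + 20.2% × $5,880.00 = $1,886.16

$1,886.16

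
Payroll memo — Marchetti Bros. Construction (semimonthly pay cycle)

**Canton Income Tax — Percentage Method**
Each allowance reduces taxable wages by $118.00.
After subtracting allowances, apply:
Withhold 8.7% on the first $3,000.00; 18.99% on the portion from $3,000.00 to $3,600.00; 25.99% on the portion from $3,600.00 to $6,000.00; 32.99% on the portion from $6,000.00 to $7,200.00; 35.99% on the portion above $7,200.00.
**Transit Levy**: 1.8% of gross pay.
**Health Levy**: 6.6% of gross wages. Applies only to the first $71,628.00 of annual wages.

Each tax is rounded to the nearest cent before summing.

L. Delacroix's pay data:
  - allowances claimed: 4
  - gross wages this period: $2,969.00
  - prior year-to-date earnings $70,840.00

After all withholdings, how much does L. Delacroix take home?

Canton Income Tax: taxable = $2,969.00 − 4×$118.00 = $2,497.00
  8.7% × $2,497.00 = $217.24
Transit Levy: 1.8% × $2,969.00 = $53.44
Health Levy: cap $71,628.00 − YTD $70,840.00 = $788.00 subject; 6.6% × $788.00 = $52.01
Total withheld: $217.24 + $53.44 + $52.01 = $322.69
Net pay: $2,969.00 − $322.69 = $2,646.31

$2,646.31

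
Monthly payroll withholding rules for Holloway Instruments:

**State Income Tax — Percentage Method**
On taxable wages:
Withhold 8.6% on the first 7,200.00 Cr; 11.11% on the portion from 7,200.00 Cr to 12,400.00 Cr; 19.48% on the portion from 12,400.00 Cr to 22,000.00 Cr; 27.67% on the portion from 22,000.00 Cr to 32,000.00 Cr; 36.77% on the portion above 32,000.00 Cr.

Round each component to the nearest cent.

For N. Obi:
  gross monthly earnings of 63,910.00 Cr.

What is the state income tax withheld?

State Income Tax: taxable = 63,910.00 Cr
  5,834.00 Cr + 36.77% × (63,910.00 Cr − 32,000.00 Cr) = 5,834.00 Cr + 36.77% × 31,910.00 Cr = 17,567.31 Cr

17,567.31 Cr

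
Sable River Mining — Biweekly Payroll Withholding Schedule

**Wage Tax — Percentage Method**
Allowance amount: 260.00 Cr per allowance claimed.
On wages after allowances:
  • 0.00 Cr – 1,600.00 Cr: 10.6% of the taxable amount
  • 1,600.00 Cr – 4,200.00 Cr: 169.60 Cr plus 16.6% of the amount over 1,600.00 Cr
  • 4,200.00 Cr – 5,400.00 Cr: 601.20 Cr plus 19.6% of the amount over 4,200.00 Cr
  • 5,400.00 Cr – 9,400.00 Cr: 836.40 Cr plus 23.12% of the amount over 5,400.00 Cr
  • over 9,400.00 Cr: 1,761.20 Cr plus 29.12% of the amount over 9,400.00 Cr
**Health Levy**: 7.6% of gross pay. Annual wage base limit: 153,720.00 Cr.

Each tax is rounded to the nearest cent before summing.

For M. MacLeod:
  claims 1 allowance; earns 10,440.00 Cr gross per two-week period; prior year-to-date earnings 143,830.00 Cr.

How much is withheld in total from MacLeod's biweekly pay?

2,739.98 Cr

Wage Tax: taxable = 10,440.00 Cr − 1×260.00 Cr = 10,180.00 Cr
  1,761.20 Cr + 29.12% × (10,180.00 Cr − 9,400.00 Cr) = 1,761.20 Cr + 29.12% × 780.00 Cr = 1,988.34 Cr
Health Levy: cap 153,720.00 Cr − YTD 143,830.00 Cr = 9,890.00 Cr subject; 7.6% × 9,890.00 Cr = 751.64 Cr
Total: 1,988.34 Cr + 751.64 Cr = 2,739.98 Cr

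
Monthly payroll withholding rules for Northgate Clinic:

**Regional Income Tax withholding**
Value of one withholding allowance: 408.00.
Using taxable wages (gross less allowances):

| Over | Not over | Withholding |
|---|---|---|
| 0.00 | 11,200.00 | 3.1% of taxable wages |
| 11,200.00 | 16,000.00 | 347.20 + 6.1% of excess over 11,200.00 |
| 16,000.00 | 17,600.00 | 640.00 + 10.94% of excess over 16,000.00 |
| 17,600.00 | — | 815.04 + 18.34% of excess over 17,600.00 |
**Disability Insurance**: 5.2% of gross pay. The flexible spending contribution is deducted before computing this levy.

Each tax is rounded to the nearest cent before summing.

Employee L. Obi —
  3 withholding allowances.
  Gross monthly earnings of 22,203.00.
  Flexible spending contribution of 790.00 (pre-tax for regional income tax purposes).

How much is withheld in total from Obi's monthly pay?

2,403.34

Regional Income Tax: taxable = 22,203.00 − 790.00 − 3×408.00 = 20,189.00
  815.04 + 18.34% × (20,189.00 − 17,600.00) = 815.04 + 18.34% × 2,589.00 = 1,289.86
Disability Insurance: 5.2% × 21,413.00 = 1,113.48
Total: 1,289.86 + 1,113.48 = 2,403.34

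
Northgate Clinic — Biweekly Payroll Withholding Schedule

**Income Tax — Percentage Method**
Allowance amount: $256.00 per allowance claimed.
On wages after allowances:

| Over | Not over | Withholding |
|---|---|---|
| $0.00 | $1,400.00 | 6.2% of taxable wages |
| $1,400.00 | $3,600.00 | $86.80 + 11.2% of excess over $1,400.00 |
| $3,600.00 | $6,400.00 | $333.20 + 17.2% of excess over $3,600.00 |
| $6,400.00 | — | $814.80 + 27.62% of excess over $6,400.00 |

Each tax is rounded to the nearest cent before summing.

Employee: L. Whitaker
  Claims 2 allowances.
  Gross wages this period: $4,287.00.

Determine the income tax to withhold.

$363.30

Income Tax: taxable = $4,287.00 − 2×$256.00 = $3,775.00
  $333.20 + 17.2% × ($3,775.00 − $3,600.00) = $333.20 + 17.2% × $175.00 = $363.30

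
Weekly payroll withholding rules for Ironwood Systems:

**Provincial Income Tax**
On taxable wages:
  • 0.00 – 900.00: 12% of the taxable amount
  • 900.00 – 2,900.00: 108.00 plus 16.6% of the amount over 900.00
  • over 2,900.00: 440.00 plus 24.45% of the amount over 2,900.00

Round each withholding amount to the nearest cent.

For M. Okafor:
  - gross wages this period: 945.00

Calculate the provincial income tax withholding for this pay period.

Provincial Income Tax: taxable = 945.00
  108.00 + 16.6% × (945.00 − 900.00) = 108.00 + 16.6% × 45.00 = 115.47

115.47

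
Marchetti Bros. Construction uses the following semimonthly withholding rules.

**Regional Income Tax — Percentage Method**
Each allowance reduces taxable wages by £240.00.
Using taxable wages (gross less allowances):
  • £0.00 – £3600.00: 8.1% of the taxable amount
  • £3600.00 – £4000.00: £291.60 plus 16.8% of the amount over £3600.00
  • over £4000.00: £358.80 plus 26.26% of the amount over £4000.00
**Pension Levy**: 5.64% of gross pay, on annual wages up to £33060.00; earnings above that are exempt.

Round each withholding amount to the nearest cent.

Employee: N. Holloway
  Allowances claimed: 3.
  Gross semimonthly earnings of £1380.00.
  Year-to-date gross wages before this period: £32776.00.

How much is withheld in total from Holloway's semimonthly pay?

Regional Income Tax: taxable = £1380.00 − 3×£240.00 = £660.00
  8.1% × £660.00 = £53.46
Pension Levy: cap £33060.00 − YTD £32776.00 = £284.00 subject; 5.64% × £284.00 = £16.02
Total: £53.46 + £16.02 = £69.48

£69.48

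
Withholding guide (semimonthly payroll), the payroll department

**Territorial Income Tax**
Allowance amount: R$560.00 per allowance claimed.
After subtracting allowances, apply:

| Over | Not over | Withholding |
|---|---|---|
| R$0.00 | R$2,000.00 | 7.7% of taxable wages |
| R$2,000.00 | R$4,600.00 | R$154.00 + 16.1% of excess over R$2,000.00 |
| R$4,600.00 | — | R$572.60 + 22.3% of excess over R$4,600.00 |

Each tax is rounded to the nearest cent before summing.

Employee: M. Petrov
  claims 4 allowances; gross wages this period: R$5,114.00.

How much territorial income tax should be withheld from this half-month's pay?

Territorial Income Tax: taxable = R$5,114.00 − 4×R$560.00 = R$2,874.00
  R$154.00 + 16.1% × (R$2,874.00 − R$2,000.00) = R$154.00 + 16.1% × R$874.00 = R$294.71

R$294.71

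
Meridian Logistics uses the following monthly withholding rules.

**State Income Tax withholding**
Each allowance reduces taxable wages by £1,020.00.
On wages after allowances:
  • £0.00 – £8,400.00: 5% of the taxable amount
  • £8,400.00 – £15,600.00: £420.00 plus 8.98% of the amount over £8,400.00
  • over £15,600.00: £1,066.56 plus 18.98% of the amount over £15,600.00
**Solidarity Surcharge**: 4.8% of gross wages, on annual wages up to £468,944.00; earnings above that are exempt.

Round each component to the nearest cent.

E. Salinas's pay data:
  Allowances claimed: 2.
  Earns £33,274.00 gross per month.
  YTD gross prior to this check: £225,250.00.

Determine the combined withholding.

£5,631.04

State Income Tax: taxable = £33,274.00 − 2×£1,020.00 = £31,234.00
  £1,066.56 + 18.98% × (£31,234.00 − £15,600.00) = £1,066.56 + 18.98% × £15,634.00 = £4,033.89
Solidarity Surcharge: 4.8% × £33,274.00 = £1,597.15
Total: £4,033.89 + £1,597.15 = £5,631.04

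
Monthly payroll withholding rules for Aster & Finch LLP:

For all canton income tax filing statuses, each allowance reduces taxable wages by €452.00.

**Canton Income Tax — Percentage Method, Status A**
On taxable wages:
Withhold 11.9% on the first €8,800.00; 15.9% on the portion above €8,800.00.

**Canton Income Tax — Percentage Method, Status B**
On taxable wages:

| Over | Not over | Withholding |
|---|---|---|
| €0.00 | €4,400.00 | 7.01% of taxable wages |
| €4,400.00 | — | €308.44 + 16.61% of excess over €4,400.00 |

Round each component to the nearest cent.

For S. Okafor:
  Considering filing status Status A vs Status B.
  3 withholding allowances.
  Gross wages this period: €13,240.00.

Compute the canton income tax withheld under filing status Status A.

€1,537.56

Canton Income Tax (Status A): taxable = €13,240.00 − 3×€452.00 = €11,884.00
  €1,047.20 + 15.9% × (€11,884.00 − €8,800.00) = €1,047.20 + 15.9% × €3,084.00 = €1,537.56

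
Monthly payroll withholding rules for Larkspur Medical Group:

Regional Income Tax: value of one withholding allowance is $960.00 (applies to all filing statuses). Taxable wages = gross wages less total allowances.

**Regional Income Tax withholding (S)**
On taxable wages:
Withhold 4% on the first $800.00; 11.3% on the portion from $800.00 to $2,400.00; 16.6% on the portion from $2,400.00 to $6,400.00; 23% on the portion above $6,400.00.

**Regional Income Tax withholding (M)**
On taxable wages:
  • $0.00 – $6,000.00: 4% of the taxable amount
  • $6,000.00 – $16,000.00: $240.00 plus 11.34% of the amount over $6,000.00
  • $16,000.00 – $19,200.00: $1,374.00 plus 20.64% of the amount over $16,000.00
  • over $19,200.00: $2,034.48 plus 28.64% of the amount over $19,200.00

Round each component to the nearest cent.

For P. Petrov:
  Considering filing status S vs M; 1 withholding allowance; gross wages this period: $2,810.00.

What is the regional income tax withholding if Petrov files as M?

$74.00

Regional Income Tax (M): taxable = $2,810.00 − 1×$960.00 = $1,850.00
  4% × $1,850.00 = $74.00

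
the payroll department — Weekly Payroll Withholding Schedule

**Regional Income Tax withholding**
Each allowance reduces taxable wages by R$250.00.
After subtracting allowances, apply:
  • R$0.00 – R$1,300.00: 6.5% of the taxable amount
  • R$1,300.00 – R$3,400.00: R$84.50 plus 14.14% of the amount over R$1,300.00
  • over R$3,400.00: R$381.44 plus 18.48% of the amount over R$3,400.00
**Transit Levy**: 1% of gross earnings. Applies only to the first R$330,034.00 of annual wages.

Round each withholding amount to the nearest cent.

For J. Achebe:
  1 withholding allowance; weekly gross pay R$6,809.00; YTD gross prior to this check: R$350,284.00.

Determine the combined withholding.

Regional Income Tax: taxable = R$6,809.00 − 1×R$250.00 = R$6,559.00
  R$381.44 + 18.48% × (R$6,559.00 − R$3,400.00) = R$381.44 + 18.48% × R$3,159.00 = R$965.22
Transit Levy: YTD R$350,284.00 ≥ cap R$330,034.00 → R$0.00
Total: R$965.22 + R$0.00 = R$965.22

R$965.22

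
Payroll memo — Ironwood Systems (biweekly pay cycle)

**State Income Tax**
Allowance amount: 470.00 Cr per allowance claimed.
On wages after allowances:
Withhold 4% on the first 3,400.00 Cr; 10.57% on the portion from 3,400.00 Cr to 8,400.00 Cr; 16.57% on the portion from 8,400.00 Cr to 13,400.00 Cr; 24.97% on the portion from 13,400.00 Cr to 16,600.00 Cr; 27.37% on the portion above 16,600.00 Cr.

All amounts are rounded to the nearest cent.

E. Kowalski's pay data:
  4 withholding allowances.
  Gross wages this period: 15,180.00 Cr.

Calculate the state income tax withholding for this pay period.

1,476.43 Cr

State Income Tax: taxable = 15,180.00 Cr − 4×470.00 Cr = 13,300.00 Cr
  664.50 Cr + 16.57% × (13,300.00 Cr − 8,400.00 Cr) = 664.50 Cr + 16.57% × 4,900.00 Cr = 1,476.43 Cr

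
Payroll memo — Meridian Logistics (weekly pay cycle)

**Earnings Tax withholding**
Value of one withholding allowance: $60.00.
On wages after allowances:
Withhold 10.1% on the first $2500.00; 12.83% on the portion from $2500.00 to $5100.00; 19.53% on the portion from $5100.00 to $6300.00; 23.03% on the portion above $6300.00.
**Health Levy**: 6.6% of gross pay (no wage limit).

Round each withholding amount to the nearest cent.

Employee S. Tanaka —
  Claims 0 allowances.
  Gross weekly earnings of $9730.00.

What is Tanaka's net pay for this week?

$7477.45

Earnings Tax: taxable = $9730.00
  $820.44 + 23.03% × ($9730.00 − $6300.00) = $820.44 + 23.03% × $3430.00 = $1610.37
Health Levy: 6.6% × $9730.00 = $642.18
Total withheld: $1610.37 + $642.18 = $2252.55
Net pay: $9730.00 − $2252.55 = $7477.45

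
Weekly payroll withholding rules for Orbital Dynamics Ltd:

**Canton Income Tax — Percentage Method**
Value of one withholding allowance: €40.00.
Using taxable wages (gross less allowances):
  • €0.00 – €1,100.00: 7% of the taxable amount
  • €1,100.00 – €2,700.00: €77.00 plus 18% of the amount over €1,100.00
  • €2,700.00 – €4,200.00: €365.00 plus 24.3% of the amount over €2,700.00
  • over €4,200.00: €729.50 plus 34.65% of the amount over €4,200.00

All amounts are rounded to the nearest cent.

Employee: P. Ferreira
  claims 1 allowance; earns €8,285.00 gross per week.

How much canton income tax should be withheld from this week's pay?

Canton Income Tax: taxable = €8,285.00 − 1×€40.00 = €8,245.00
  €729.50 + 34.65% × (€8,245.00 − €4,200.00) = €729.50 + 34.65% × €4,045.00 = €2,131.09

€2,131.09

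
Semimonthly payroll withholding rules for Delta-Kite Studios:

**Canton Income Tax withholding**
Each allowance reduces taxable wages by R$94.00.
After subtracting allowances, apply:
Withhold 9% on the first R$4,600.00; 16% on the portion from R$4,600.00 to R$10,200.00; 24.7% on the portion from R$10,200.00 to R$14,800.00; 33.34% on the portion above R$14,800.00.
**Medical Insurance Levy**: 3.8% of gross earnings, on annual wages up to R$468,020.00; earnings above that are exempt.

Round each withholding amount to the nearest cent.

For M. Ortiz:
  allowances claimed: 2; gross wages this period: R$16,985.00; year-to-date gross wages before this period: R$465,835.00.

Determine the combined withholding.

R$3,195.03

Canton Income Tax: taxable = R$16,985.00 − 2×R$94.00 = R$16,797.00
  R$2,446.20 + 33.34% × (R$16,797.00 − R$14,800.00) = R$2,446.20 + 33.34% × R$1,997.00 = R$3,112.00
Medical Insurance Levy: cap R$468,020.00 − YTD R$465,835.00 = R$2,185.00 subject; 3.8% × R$2,185.00 = R$83.03
Total: R$3,112.00 + R$83.03 = R$3,195.03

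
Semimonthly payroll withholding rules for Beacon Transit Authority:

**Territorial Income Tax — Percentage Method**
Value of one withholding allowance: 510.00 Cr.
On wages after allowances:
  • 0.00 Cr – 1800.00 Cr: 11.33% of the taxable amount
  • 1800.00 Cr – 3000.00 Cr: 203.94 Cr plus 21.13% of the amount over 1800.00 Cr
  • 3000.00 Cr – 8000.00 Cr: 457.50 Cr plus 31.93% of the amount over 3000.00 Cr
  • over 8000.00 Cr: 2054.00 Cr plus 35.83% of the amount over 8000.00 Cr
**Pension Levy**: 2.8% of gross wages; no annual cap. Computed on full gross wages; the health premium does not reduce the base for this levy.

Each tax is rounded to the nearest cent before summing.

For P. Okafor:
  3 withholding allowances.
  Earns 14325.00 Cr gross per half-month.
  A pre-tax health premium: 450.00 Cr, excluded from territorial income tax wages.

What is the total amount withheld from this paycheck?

Territorial Income Tax: taxable = 14325.00 Cr − 450.00 Cr − 3×510.00 Cr = 12345.00 Cr
  2054.00 Cr + 35.83% × (12345.00 Cr − 8000.00 Cr) = 2054.00 Cr + 35.83% × 4345.00 Cr = 3610.81 Cr
Pension Levy: 2.8% × 14325.00 Cr = 401.10 Cr
Total: 3610.81 Cr + 401.10 Cr = 4011.91 Cr

4011.91 Cr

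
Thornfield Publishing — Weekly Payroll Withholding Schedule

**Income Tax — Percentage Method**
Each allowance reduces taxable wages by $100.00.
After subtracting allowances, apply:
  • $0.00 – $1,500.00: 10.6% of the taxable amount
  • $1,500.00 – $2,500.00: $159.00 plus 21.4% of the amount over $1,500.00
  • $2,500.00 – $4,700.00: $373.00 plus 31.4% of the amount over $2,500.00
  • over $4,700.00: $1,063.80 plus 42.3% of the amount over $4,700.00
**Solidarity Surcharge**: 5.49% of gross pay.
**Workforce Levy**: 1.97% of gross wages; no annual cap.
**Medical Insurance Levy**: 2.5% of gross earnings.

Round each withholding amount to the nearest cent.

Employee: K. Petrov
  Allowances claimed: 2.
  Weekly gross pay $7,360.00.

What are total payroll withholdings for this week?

$2,837.43

Income Tax: taxable = $7,360.00 − 2×$100.00 = $7,160.00
  $1,063.80 + 42.3% × ($7,160.00 − $4,700.00) = $1,063.80 + 42.3% × $2,460.00 = $2,104.38
Solidarity Surcharge: 5.49% × $7,360.00 = $404.06
Workforce Levy: 1.97% × $7,360.00 = $144.99
Medical Insurance Levy: 2.5% × $7,360.00 = $184.00
Total: $2,104.38 + $404.06 + $144.99 + $184.00 = $2,837.43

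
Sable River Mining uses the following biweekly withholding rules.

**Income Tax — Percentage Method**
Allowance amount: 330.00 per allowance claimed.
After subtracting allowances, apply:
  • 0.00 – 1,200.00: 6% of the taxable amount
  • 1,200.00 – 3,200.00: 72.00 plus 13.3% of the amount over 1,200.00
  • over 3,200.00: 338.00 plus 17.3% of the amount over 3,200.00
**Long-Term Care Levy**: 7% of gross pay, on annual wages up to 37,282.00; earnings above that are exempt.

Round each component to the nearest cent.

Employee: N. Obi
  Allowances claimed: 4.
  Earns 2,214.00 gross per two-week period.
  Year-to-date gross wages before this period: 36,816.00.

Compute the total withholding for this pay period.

Income Tax: taxable = 2,214.00 − 4×330.00 = 894.00
  6% × 894.00 = 53.64
Long-Term Care Levy: cap 37,282.00 − YTD 36,816.00 = 466.00 subject; 7% × 466.00 = 32.62
Total: 53.64 + 32.62 = 86.26

86.26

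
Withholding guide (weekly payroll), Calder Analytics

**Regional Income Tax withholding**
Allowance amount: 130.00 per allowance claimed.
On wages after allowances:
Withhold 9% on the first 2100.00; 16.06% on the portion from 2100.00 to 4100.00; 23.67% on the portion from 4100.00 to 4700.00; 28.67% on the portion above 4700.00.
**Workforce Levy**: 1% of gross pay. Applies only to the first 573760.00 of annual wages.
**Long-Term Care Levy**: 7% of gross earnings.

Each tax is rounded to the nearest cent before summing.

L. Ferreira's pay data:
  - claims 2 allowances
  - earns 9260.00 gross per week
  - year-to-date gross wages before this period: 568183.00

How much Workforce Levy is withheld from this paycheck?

Workforce Levy: cap 573760.00 − YTD 568183.00 = 5577.00 subject; 1% × 5577.00 = 55.77

55.77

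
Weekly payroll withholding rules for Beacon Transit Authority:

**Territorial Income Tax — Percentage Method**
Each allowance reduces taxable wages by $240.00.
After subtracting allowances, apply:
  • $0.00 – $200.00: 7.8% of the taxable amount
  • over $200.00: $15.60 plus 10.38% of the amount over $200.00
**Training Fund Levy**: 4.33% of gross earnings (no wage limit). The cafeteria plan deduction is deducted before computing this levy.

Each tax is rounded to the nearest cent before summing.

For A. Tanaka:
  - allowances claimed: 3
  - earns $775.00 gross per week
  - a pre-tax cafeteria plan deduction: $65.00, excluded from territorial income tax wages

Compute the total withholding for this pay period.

$30.74

Territorial Income Tax: taxable = $775.00 − $65.00 − 3×$240.00 = $-10.00
  Taxable ≤ 0 → $0.00
Training Fund Levy: 4.33% × $710.00 = $30.74
Total: $0.00 + $30.74 = $30.74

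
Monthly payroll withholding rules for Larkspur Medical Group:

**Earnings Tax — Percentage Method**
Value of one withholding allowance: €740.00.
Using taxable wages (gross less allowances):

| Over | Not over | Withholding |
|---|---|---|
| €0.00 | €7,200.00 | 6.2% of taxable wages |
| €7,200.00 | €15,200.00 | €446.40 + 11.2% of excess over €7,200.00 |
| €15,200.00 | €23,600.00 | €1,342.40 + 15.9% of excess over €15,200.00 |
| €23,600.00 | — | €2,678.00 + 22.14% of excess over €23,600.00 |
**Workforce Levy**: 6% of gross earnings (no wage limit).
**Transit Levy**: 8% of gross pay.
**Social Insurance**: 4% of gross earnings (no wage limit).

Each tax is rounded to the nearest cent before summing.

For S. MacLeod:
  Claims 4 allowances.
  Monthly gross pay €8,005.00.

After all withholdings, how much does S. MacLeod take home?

€6,251.31

Earnings Tax: taxable = €8,005.00 − 4×€740.00 = €5,045.00
  6.2% × €5,045.00 = €312.79
Workforce Levy: 6% × €8,005.00 = €480.30
Transit Levy: 8% × €8,005.00 = €640.40
Social Insurance: 4% × €8,005.00 = €320.20
Total withheld: €312.79 + €480.30 + €640.40 + €320.20 = €1,753.69
Net pay: €8,005.00 − €1,753.69 = €6,251.31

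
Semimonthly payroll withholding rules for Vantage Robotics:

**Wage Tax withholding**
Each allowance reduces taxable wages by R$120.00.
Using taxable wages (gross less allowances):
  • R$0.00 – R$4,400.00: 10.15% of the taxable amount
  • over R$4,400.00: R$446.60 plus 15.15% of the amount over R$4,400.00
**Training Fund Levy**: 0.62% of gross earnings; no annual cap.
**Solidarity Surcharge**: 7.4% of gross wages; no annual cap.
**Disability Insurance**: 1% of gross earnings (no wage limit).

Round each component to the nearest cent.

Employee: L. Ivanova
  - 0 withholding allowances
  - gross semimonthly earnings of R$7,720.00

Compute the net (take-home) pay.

R$6,074.08

Wage Tax: taxable = R$7,720.00
  R$446.60 + 15.15% × (R$7,720.00 − R$4,400.00) = R$446.60 + 15.15% × R$3,320.00 = R$949.58
Training Fund Levy: 0.62% × R$7,720.00 = R$47.86
Solidarity Surcharge: 7.4% × R$7,720.00 = R$571.28
Disability Insurance: 1% × R$7,720.00 = R$77.20
Total withheld: R$949.58 + R$47.86 + R$571.28 + R$77.20 = R$1,645.92
Net pay: R$7,720.00 − R$1,645.92 = R$6,074.08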